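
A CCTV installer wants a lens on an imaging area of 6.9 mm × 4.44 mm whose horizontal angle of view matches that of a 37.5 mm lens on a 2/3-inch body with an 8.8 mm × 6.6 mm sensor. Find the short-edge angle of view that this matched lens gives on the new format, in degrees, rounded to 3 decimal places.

Equal horizontal AOV ⇒ f₂ = f₁ · 6.9/8.8 = 37.5 × 0.78409 ≈ 29.4034 mm.
Short-edge AOV on the new format = 2·arctan(4.44 / (2 × 29.4034)) = 2·arctan(0.07550) ≈ 8.6354°.

8.635°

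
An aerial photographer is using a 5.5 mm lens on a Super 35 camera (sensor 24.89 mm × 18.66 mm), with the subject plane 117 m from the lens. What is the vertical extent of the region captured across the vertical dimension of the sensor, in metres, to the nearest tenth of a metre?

396.9 m

dₒ: 117 m = 117000 mm.
Similar triangles through the lens centre give W/dₒ = h/dᵢ; with 1/f = 1/dₒ + 1/dᵢ this gives W = h·(dₒ − f)/f.
W = 18.66 mm × (117000 − 5.5) / 5.5 = 18.66 × 21271.7273 ≈ 396930.431 mm = 396.93 m.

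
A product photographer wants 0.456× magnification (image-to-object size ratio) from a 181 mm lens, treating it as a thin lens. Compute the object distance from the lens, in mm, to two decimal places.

577.93 mm

With m = dᵢ/dₒ and 1/f = 1/dₒ + 1/dᵢ, substituting dᵢ = m·dₒ gives 1/f = (1 + 1/m)/dₒ, hence dₒ = f·(1 + 1/m).
dₒ = 181 × (1 + 1/0.456) = 181 × 3.19298 ≈ 577.930 mm.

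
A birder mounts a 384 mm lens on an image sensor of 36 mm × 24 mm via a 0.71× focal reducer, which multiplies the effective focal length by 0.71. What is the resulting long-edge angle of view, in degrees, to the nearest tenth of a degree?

Effective focal length f = 384 × 0.71 = 272.64 mm.
α = 2·arctan(36 / (2 × 272.64)) = 2·arctan(0.06602) ≈ 7.5545°.

7.6°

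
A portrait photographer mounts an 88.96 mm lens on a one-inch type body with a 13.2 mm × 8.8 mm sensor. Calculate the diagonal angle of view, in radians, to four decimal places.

0.1779 rad

Sensor diagonal = √(13.2² + 8.8²) = √251.6800 ≈ 15.8644 mm.
Angle of view α = 2·arctan(d/2f) with d = 15.8644 mm and f = 88.96 mm.
d/2f = 0.08917; arctan(0.08917) ≈ 0.0889 rad, so α ≈ 0.1779 rad.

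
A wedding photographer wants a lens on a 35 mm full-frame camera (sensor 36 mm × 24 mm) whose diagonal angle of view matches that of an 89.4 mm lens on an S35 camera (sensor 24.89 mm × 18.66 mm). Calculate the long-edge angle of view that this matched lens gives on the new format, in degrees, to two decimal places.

16.47°

Sensor diagonal = √(24.89² + 18.66²) = √967.7077 ≈ 31.1080 mm.
Sensor diagonal = √(36² + 24²) = √1872.0000 ≈ 43.2666 mm.
Equal diagonal AOV ⇒ f₂ = f₁ · 43.2666/31.1080 = 89.4 × 1.39085 ≈ 124.3421 mm.
Long-edge AOV on the new format = 2·arctan(36 / (2 × 124.3421)) = 2·arctan(0.14476) ≈ 16.4740°.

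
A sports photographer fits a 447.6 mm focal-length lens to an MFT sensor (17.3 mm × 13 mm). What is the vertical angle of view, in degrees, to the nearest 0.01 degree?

1.66°

Angle of view α = 2·arctan(h/2f) with h = 13 mm and f = 447.6 mm.
h/2f = 0.01452; arctan(0.01452) ≈ 0.8320°, so α ≈ 1.6640°.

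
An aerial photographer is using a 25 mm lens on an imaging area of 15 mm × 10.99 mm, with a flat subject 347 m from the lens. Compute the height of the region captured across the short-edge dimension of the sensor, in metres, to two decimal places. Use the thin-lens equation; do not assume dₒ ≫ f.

dₒ: 347 m = 347000 mm.
Similar triangles through the lens centre give W/dₒ = h/dᵢ; with 1/f = 1/dₒ + 1/dᵢ this gives W = h·(dₒ − f)/f.
W = 10.99 mm × (347000 − 25) / 25 = 10.99 × 13879.0000 ≈ 152530.210 mm = 152.53 m.

152.53 m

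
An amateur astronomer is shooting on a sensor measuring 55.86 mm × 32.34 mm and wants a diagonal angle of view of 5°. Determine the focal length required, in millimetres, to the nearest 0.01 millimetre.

739.18 mm

Sensor diagonal = √(55.86² + 32.34²) = √4166.2152 ≈ 64.5462 mm.
From α = 2·arctan(d/2f) we get f = d / (2·tan(α/2)).
With d = 64.5462 mm and α/2 = 2.5°, tan(α/2) ≈ 0.04366, so f ≈ 64.5462 / 0.08732 ≈ 739.1758 mm.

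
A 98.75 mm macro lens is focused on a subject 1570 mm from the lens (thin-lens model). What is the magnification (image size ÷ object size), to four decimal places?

Thin lens: 1/f = 1/dₒ + 1/dᵢ → 1/dᵢ = 1/98.75 − 1/1570 = 0.0094896 mm⁻¹, so dᵢ ≈ 105.3781 mm.
Magnification m = dᵢ/dₒ = 105.3781/1570 ≈ 0.06712.

0.0671×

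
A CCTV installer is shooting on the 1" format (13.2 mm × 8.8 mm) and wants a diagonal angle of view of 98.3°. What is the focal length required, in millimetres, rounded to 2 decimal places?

Sensor diagonal = √(13.2² + 8.8²) = √251.6800 ≈ 15.8644 mm.
From α = 2·arctan(d/2f) we get f = d / (2·tan(α/2)).
With d = 15.8644 mm and α/2 = 49.15°, tan(α/2) ≈ 1.15647, so f ≈ 15.8644 / 2.31294 ≈ 6.8590 mm.

6.86 mm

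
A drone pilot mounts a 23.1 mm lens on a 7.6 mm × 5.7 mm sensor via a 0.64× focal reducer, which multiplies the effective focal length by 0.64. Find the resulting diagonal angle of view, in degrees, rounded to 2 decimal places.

35.62°

Effective focal length f = 23.1 × 0.64 = 14.784 mm.
Sensor diagonal = √(7.6² + 5.7²) = √90.2500 ≈ 9.5000 mm.
α = 2·arctan(9.500 / (2 × 14.784)) = 2·arctan(0.32129) ≈ 35.6237°.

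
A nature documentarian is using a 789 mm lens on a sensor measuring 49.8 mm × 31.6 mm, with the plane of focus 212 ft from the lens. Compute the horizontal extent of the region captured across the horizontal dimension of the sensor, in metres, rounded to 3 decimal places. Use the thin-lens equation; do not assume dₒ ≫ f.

4.029 m

dₒ: 212 ft × 304.8 mm/ft = 64617.60 mm.
Similar triangles through the lens centre give W/dₒ = w/dᵢ; with 1/f = 1/dₒ + 1/dᵢ this gives W = w·(dₒ − f)/f.
W = 49.8 mm × (64617.6 − 789) / 789 = 49.8 × 80.8981 ≈ 4028.725 mm = 4.02873 m.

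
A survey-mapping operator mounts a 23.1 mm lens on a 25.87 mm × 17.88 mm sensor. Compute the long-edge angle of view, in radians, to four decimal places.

Angle of view α = 2·arctan(w/2f) with w = 25.87 mm and f = 23.1 mm.
w/2f = 0.55996; arctan(0.55996) ≈ 0.5105 rad, so α ≈ 1.0209 rad.

1.0209 rad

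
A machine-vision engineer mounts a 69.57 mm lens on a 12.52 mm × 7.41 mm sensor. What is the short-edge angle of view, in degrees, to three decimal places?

Angle of view α = 2·arctan(h/2f) with h = 7.41 mm and f = 69.57 mm.
h/2f = 0.05326; arctan(0.05326) ≈ 3.0484°, so α ≈ 6.0969°.

6.097°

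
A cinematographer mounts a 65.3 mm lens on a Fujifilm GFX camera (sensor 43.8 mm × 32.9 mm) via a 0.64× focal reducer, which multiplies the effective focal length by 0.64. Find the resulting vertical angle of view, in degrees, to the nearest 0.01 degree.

42.97°

Effective focal length f = 65.3 × 0.64 = 41.792 mm.
α = 2·arctan(32.9 / (2 × 41.792)) = 2·arctan(0.39362) ≈ 42.9708°.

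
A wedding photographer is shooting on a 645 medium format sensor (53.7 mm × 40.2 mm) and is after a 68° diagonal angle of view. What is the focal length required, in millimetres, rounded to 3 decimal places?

49.725 mm

Sensor diagonal = √(53.7² + 40.2²) = √4499.7300 ≈ 67.0800 mm.
From α = 2·arctan(d/2f) we get f = d / (2·tan(α/2)).
With d = 67.0800 mm and α/2 = 34°, tan(α/2) ≈ 0.67451, so f ≈ 67.0800 / 1.34902 ≈ 49.7251 mm.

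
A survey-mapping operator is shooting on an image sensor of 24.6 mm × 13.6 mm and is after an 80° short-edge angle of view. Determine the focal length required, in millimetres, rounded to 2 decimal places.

8.10 mm

From α = 2·arctan(h/2f) we get f = h / (2·tan(α/2)).
With h = 13.6 mm and α/2 = 40°, tan(α/2) ≈ 0.83910, so f ≈ 13.6 / 1.67820 ≈ 8.1039 mm.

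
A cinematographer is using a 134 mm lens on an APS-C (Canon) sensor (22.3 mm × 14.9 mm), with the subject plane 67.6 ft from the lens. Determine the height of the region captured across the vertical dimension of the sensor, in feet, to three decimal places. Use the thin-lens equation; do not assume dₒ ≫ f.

dₒ: 67.6 ft × 304.8 mm/ft = 20604.48 mm.
Similar triangles through the lens centre give W/dₒ = h/dᵢ; with 1/f = 1/dₒ + 1/dᵢ this gives W = h·(dₒ − f)/f.
W = 14.9 mm × (20604.5 − 134) / 134 = 14.9 × 152.7648 ≈ 2276.195 mm = 2276.195/304.8 ft = 7.46783 ft.

7.468 ft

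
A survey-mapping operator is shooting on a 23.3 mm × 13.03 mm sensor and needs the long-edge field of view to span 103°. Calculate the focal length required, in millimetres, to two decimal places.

9.27 mm

From α = 2·arctan(w/2f) we get f = w / (2·tan(α/2)).
With w = 23.3 mm and α/2 = 51.5°, tan(α/2) ≈ 1.25717, so f ≈ 23.3 / 2.51434 ≈ 9.2668 mm.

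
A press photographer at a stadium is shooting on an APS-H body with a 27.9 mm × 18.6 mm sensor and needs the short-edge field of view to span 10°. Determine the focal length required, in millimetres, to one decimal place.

From α = 2·arctan(h/2f) we get f = h / (2·tan(α/2)).
With h = 18.6 mm and α/2 = 5°, tan(α/2) ≈ 0.08749, so f ≈ 18.6 / 0.17498 ≈ 106.2995 mm.

106.3 mm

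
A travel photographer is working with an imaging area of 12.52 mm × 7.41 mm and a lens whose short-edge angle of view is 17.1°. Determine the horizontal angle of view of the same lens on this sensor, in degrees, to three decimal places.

28.506°

From the short-edge AOV: f = 7.41 / (2·tan(8.55°)) = 7.41 / 0.30069 ≈ 24.6436 mm.
Horizontal AOV = 2·arctan(12.52 / (2 × 24.6436)) = 2·arctan(0.25402) ≈ 28.5058°.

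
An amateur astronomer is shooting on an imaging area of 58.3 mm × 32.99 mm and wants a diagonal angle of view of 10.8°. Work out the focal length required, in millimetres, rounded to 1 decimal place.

354.3 mm

Sensor diagonal = √(58.3² + 32.99²) = √4487.2301 ≈ 66.9868 mm.
From α = 2·arctan(d/2f) we get f = d / (2·tan(α/2)).
With d = 66.9868 mm and α/2 = 5.4°, tan(α/2) ≈ 0.09453, so f ≈ 66.9868 / 0.18906 ≈ 354.3231 mm.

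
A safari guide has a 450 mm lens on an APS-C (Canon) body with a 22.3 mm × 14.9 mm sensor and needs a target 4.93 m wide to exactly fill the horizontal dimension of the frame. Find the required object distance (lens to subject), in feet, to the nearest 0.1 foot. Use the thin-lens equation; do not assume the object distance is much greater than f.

W: 4.93 m = 4930 mm.
Magnification m = w/W = dᵢ/dₒ; combined with 1/f = 1/dₒ + 1/dᵢ this gives dₒ = f·(1 + W/w).
dₒ = 450 mm × (1 + 4930/22.3) = 450 × 222.0762 ≈ 99934.305 mm = 99934.305/304.8 ft = 327.868 ft.

327.9 ft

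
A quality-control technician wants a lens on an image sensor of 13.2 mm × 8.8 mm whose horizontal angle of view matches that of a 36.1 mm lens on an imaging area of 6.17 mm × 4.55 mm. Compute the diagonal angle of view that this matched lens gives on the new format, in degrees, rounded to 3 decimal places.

Equal horizontal AOV ⇒ f₂ = f₁ · 13.2/6.17 = 36.1 × 2.13938 ≈ 77.2318 mm.
Sensor diagonal = √(13.2² + 8.8²) = √251.6800 ≈ 15.8644 mm.
Diagonal AOV on the new format = 2·arctan(15.8644 / (2 × 77.2318)) = 2·arctan(0.10271) ≈ 11.7282°.

11.728°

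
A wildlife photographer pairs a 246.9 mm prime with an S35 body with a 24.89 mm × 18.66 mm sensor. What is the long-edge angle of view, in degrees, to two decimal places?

Angle of view α = 2·arctan(w/2f) with w = 24.89 mm and f = 246.9 mm.
w/2f = 0.05041; arctan(0.05041) ≈ 2.8856°, so α ≈ 5.7711°.

5.77°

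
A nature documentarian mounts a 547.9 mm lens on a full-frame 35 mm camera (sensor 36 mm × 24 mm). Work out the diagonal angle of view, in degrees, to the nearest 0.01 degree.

4.52°

Sensor diagonal = √(36² + 24²) = √1872.0000 ≈ 43.2666 mm.
Angle of view α = 2·arctan(d/2f) with d = 43.2666 mm and f = 547.9 mm.
d/2f = 0.03948; arctan(0.03948) ≈ 2.2611°, so α ≈ 4.5222°.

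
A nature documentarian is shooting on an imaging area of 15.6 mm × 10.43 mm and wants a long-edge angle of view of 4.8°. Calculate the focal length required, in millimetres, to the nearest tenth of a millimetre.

186.1 mm

From α = 2·arctan(w/2f) we get f = w / (2·tan(α/2)).
With w = 15.6 mm and α/2 = 2.4°, tan(α/2) ≈ 0.04191, so f ≈ 15.6 / 0.08382 ≈ 186.1024 mm.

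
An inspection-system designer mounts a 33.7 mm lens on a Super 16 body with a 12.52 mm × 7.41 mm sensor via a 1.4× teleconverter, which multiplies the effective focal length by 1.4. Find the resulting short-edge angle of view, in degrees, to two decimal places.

Effective focal length f = 33.7 × 1.4 = 47.18 mm.
α = 2·arctan(7.41 / (2 × 47.18)) = 2·arctan(0.07853) ≈ 8.9803°.

8.98°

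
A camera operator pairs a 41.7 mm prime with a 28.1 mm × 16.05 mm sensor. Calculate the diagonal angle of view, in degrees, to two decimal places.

42.41°

Sensor diagonal = √(28.1² + 16.05²) = √1047.2125 ≈ 32.3607 mm.
Angle of view α = 2·arctan(d/2f) with d = 32.3607 mm and f = 41.7 mm.
d/2f = 0.38802; arctan(0.38802) ≈ 21.2071°, so α ≈ 42.4143°.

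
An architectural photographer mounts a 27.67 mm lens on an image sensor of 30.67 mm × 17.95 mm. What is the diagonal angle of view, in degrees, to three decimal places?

Sensor diagonal = √(30.67² + 17.95²) = √1262.8514 ≈ 35.5366 mm.
Angle of view α = 2·arctan(d/2f) with d = 35.5366 mm and f = 27.67 mm.
d/2f = 0.64215; arctan(0.64215) ≈ 32.7066°, so α ≈ 65.4132°.

65.413°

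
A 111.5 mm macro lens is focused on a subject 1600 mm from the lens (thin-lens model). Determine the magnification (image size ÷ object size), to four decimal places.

Thin lens: 1/f = 1/dₒ + 1/dᵢ → 1/dᵢ = 1/111.5 − 1/1600 = 0.0083436 mm⁻¹, so dᵢ ≈ 119.8522 mm.
Magnification m = dᵢ/dₒ = 119.8522/1600 ≈ 0.07491.

0.0749×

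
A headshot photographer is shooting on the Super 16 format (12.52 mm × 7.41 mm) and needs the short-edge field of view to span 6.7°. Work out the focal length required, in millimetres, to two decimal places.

From α = 2·arctan(h/2f) we get f = h / (2·tan(α/2)).
With h = 7.41 mm and α/2 = 3.35°, tan(α/2) ≈ 0.05854, so f ≈ 7.41 / 0.11707 ≈ 63.2952 mm.

63.30 mm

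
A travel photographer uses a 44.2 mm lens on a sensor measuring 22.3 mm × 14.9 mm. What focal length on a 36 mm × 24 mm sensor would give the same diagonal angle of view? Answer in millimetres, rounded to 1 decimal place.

71.3 mm

Sensor diagonal = √(22.3² + 14.9²) = √719.3000 ≈ 26.8198 mm.
Sensor diagonal = √(36² + 24²) = √1872.0000 ≈ 43.2666 mm.
Equal angle of view means equal diagonal/f ratio, so f₂ = f₁ · (diagonal₂/diagonal₁) = 44.2 × 43.2666/26.8198.
f₂ = 44.2 × 1.61324 ≈ 71.305 mm.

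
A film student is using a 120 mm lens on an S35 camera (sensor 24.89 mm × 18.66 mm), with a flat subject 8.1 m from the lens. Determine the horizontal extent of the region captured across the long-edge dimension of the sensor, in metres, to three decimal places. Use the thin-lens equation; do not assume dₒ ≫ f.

1.655 m

dₒ: 8.1 m = 8100 mm.
Similar triangles through the lens centre give W/dₒ = w/dᵢ; with 1/f = 1/dₒ + 1/dᵢ this gives W = w·(dₒ − f)/f.
W = 24.89 mm × (8100 − 120) / 120 = 24.89 × 66.5000 ≈ 1655.185 mm = 1.65519 m.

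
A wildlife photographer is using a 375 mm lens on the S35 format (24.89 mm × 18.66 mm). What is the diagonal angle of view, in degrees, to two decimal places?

Sensor diagonal = √(24.89² + 18.66²) = √967.7077 ≈ 31.1080 mm.
Angle of view α = 2·arctan(d/2f) with d = 31.1080 mm and f = 375 mm.
d/2f = 0.04148; arctan(0.04148) ≈ 2.3751°, so α ≈ 4.7502°.

4.75°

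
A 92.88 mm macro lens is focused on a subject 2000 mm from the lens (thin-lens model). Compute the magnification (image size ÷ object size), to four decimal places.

0.0487×

Thin lens: 1/f = 1/dₒ + 1/dᵢ → 1/dᵢ = 1/92.88 − 1/2000 = 0.0102666 mm⁻¹, so dᵢ ≈ 97.4034 mm.
Magnification m = dᵢ/dₒ = 97.4034/2000 ≈ 0.04870.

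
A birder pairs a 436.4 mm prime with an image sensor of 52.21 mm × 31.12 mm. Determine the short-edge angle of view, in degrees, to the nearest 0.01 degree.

Angle of view α = 2·arctan(h/2f) with h = 31.12 mm and f = 436.4 mm.
h/2f = 0.03566; arctan(0.03566) ≈ 2.0420°, so α ≈ 4.0841°.

4.08°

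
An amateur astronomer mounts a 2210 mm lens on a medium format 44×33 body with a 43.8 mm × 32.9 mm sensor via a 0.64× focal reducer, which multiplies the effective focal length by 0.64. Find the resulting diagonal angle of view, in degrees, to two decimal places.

2.22°

Effective focal length f = 2210 × 0.64 = 1414.4 mm.
Sensor diagonal = √(43.8² + 32.9²) = √3000.8500 ≈ 54.7800 mm.
α = 2·arctan(54.780 / (2 × 1414.4)) = 2·arctan(0.01937) ≈ 2.2188°.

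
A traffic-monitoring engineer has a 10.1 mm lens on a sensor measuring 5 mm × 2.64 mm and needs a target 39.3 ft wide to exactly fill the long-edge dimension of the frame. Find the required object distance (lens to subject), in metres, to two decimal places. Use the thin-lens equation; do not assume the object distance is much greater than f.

24.21 m

W: 39.3 ft × 304.8 mm/ft = 11978.64 mm.
Magnification m = w/W = dᵢ/dₒ; combined with 1/f = 1/dₒ + 1/dᵢ this gives dₒ = f·(1 + W/w).
dₒ = 10.1 mm × (1 + 11978.6/5) = 10.1 × 2396.7279 ≈ 24206.952 mm = 24.207 m.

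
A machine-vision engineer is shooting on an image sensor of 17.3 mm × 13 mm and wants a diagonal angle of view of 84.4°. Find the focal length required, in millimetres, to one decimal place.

11.9 mm

Sensor diagonal = √(17.3² + 13²) = √468.2900 ≈ 21.6400 mm.
From α = 2·arctan(d/2f) we get f = d / (2·tan(α/2)).
With d = 21.6400 mm and α/2 = 42.2°, tan(α/2) ≈ 0.90674, so f ≈ 21.6400 / 1.81349 ≈ 11.9328 mm.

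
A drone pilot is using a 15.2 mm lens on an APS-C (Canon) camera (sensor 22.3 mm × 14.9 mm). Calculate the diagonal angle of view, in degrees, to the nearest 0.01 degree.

Sensor diagonal = √(22.3² + 14.9²) = √719.3000 ≈ 26.8198 mm.
Angle of view α = 2·arctan(d/2f) with d = 26.8198 mm and f = 15.2 mm.
d/2f = 0.88223; arctan(0.88223) ≈ 41.4197°, so α ≈ 82.8394°.

82.84°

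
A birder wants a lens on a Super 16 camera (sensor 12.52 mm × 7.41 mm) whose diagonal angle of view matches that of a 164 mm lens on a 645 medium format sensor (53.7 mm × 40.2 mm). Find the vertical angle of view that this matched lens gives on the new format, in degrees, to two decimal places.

Sensor diagonal = √(53.7² + 40.2²) = √4499.7300 ≈ 67.0800 mm.
Sensor diagonal = √(12.52² + 7.41²) = √211.6585 ≈ 14.5485 mm.
Equal diagonal AOV ⇒ f₂ = f₁ · 14.5485/67.0800 = 164 × 0.21688 ≈ 35.5687 mm.
Vertical AOV on the new format = 2·arctan(7.41 / (2 × 35.5687)) = 2·arctan(0.10416) ≈ 11.8935°.

11.89°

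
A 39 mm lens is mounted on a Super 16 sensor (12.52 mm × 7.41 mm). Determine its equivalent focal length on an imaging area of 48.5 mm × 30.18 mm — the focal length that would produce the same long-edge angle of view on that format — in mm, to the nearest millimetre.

151 mm

Equal angle of view means equal width/f ratio, so f₂ = f₁ · (width₂/width₁) = 39 × 48.5/12.52.
f₂ = 39 × 3.87380 ≈ 151.078 mm.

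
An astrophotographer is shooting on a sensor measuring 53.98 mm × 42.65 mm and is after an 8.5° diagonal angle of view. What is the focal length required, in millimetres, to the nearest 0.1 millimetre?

Sensor diagonal = √(53.98² + 42.65²) = √4732.8629 ≈ 68.7958 mm.
From α = 2·arctan(d/2f) we get f = d / (2·tan(α/2)).
With d = 68.7958 mm and α/2 = 4.25°, tan(α/2) ≈ 0.07431, so f ≈ 68.7958 / 0.14863 ≈ 462.8797 mm.

462.9 mm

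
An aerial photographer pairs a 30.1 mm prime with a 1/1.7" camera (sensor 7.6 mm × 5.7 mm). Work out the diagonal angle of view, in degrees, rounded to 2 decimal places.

Sensor diagonal = √(7.6² + 5.7²) = √90.2500 ≈ 9.5000 mm.
Angle of view α = 2·arctan(d/2f) with d = 9.5000 mm and f = 30.1 mm.
d/2f = 0.15781; arctan(0.15781) ≈ 8.9677°, so α ≈ 17.9355°.

17.94°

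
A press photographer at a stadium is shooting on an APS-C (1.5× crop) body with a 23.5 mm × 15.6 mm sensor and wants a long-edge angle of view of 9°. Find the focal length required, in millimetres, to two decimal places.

From α = 2·arctan(w/2f) we get f = w / (2·tan(α/2)).
With w = 23.5 mm and α/2 = 4.5°, tan(α/2) ≈ 0.07870, so f ≈ 23.5 / 0.15740 ≈ 149.2979 mm.

149.30 mm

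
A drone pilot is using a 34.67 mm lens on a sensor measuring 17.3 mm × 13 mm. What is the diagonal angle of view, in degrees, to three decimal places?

34.665°

Sensor diagonal = √(17.3² + 13²) = √468.2900 ≈ 21.6400 mm.
Angle of view α = 2·arctan(d/2f) with d = 21.6400 mm and f = 34.67 mm.
d/2f = 0.31209; arctan(0.31209) ≈ 17.3324°, so α ≈ 34.6648°.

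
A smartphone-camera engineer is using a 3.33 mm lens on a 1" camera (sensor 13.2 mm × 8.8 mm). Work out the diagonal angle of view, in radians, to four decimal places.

2.3467 rad

Sensor diagonal = √(13.2² + 8.8²) = √251.6800 ≈ 15.8644 mm.
Angle of view α = 2·arctan(d/2f) with d = 15.8644 mm and f = 3.33 mm.
d/2f = 2.38205; arctan(2.38205) ≈ 1.1733 rad, so α ≈ 2.3467 rad.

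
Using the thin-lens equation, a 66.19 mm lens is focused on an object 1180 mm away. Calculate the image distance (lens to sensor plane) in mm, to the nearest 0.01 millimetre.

1/dᵢ = 1/f − 1/dₒ = 1/66.19 − 1/1180 = 0.0142606 mm⁻¹.
dᵢ = 1/0.0142606 ≈ 70.1235 mm.

70.12 mm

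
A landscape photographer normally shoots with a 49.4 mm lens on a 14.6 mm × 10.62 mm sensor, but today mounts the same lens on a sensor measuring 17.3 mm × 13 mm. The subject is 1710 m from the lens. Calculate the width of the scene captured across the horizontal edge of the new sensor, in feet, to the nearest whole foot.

1965 ft

The focal length stays 49.4 mm; the relevant sensor dimension is now w = 17.3 mm. Object distance dₒ = 1710 m = 1.71e+06 mm.
Thin-lens field width W = w·(dₒ − f)/f = 17.3 × (1.71e+06 − 49.4)/49.4 ≈ 598828.854 mm = 598828.854/304.8 ft = 1964.66 ft.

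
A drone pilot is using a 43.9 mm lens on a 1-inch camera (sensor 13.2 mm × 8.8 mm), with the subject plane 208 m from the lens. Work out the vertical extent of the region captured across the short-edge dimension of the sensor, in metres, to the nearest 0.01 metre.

dₒ: 208 m = 208000 mm.
Similar triangles through the lens centre give W/dₒ = h/dᵢ; with 1/f = 1/dₒ + 1/dᵢ this gives W = h·(dₒ − f)/f.
W = 8.8 mm × (208000 − 43.9) / 43.9 = 8.8 × 4737.0410 ≈ 41685.961 mm = 41.686 m.

41.69 m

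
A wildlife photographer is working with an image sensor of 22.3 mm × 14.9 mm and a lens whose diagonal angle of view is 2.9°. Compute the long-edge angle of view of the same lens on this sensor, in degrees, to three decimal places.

Sensor diagonal = √(22.3² + 14.9²) = √719.3000 ≈ 26.8198 mm.
From the diagonal AOV: f = 26.8198 / (2·tan(1.45°)) = 26.8198 / 0.05063 ≈ 529.7695 mm.
Long-edge AOV = 2·arctan(22.3 / (2 × 529.7695)) = 2·arctan(0.02105) ≈ 2.4114°.

2.411°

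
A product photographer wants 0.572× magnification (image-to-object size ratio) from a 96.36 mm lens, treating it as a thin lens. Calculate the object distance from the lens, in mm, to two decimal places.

With m = dᵢ/dₒ and 1/f = 1/dₒ + 1/dᵢ, substituting dᵢ = m·dₒ gives 1/f = (1 + 1/m)/dₒ, hence dₒ = f·(1 + 1/m).
dₒ = 96.36 × (1 + 1/0.572) = 96.36 × 2.74825 ≈ 264.822 mm.

264.82 mm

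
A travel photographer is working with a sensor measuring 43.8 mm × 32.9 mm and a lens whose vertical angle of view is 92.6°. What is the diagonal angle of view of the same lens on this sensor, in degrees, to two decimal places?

120.29°

From the vertical AOV: f = 32.9 / (2·tan(46.3°)) = 32.9 / 2.09288 ≈ 15.7200 mm.
Sensor diagonal = √(43.8² + 32.9²) = √3000.8500 ≈ 54.7800 mm.
Diagonal AOV = 2·arctan(54.7800 / (2 × 15.7200)) = 2·arctan(1.74237) ≈ 120.2943°.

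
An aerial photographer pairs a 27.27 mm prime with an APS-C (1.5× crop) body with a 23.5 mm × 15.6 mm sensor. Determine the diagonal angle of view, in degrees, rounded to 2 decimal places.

54.69°

Sensor diagonal = √(23.5² + 15.6²) = √795.6100 ≈ 28.2066 mm.
Angle of view α = 2·arctan(d/2f) with d = 28.2066 mm and f = 27.27 mm.
d/2f = 0.51717; arctan(0.51717) ≈ 27.3467°, so α ≈ 54.6935°.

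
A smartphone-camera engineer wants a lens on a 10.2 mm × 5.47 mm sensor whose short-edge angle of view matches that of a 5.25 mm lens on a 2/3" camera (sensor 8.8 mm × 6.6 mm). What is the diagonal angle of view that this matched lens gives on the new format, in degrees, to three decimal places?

Equal short-edge AOV ⇒ f₂ = f₁ · 5.47/6.6 = 5.25 × 0.82879 ≈ 4.3511 mm.
Sensor diagonal = √(10.2² + 5.47²) = √133.9609 ≈ 11.5741 mm.
Diagonal AOV on the new format = 2·arctan(11.5741 / (2 × 4.3511)) = 2·arctan(1.33001) ≈ 106.1231°.

106.123°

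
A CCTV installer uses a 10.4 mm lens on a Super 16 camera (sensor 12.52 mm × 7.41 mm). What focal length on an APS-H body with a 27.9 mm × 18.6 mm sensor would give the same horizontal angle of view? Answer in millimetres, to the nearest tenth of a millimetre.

Equal angle of view means equal width/f ratio, so f₂ = f₁ · (width₂/width₁) = 10.4 × 27.9/12.52.
f₂ = 10.4 × 2.22843 ≈ 23.176 mm.

23.2 mm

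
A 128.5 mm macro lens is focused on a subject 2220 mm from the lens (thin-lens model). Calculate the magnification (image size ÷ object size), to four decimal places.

Thin lens: 1/f = 1/dₒ + 1/dᵢ → 1/dᵢ = 1/128.5 − 1/2220 = 0.0073317 mm⁻¹, so dᵢ ≈ 136.3949 mm.
Magnification m = dᵢ/dₒ = 136.3949/2220 ≈ 0.06144.

0.0614×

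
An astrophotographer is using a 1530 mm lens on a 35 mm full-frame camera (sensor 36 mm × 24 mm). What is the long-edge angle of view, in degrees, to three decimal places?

Angle of view α = 2·arctan(w/2f) with w = 36 mm and f = 1530 mm.
w/2f = 0.01176; arctan(0.01176) ≈ 0.6740°, so α ≈ 1.3481°.

1.348°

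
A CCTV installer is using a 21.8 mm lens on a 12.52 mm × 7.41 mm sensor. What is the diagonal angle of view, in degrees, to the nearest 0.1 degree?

36.9°

Sensor diagonal = √(12.52² + 7.41²) = √211.6585 ≈ 14.5485 mm.
Angle of view α = 2·arctan(d/2f) with d = 14.5485 mm and f = 21.8 mm.
d/2f = 0.33368; arctan(0.33368) ≈ 18.4529°, so α ≈ 36.9057°.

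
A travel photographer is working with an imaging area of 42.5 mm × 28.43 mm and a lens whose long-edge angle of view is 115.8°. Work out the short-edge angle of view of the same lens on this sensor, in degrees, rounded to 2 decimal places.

93.68°

From the long-edge AOV: f = 42.5 / (2·tan(57.9°)) = 42.5 / 3.18827 ≈ 13.3301 mm.
Short-edge AOV = 2·arctan(28.43 / (2 × 13.3301)) = 2·arctan(1.06638) ≈ 93.6800°.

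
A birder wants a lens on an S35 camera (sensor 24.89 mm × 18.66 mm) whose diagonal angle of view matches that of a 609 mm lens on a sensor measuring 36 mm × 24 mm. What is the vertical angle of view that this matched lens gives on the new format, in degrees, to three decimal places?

Sensor diagonal = √(36² + 24²) = √1872.0000 ≈ 43.2666 mm.
Sensor diagonal = √(24.89² + 18.66²) = √967.7077 ≈ 31.1080 mm.
Equal diagonal AOV ⇒ f₂ = f₁ · 31.1080/43.2666 = 609 × 0.71898 ≈ 437.8612 mm.
Vertical AOV on the new format = 2·arctan(18.66 / (2 × 437.8612)) = 2·arctan(0.02131) ≈ 2.4414°.

2.441°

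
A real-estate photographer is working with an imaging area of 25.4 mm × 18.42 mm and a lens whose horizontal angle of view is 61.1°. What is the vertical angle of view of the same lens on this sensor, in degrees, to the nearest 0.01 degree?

46.34°

From the horizontal AOV: f = 25.4 / (2·tan(30.55°)) = 25.4 / 1.18044 ≈ 21.5174 mm.
Vertical AOV = 2·arctan(18.42 / (2 × 21.5174)) = 2·arctan(0.42803) ≈ 46.3444°.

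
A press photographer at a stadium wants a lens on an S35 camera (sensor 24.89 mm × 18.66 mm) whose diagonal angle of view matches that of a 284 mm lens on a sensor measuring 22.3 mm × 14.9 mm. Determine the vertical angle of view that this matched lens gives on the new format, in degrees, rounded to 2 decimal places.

Sensor diagonal = √(22.3² + 14.9²) = √719.3000 ≈ 26.8198 mm.
Sensor diagonal = √(24.89² + 18.66²) = √967.7077 ≈ 31.1080 mm.
Equal diagonal AOV ⇒ f₂ = f₁ · 31.1080/26.8198 = 284 × 1.15989 ≈ 329.4090 mm.
Vertical AOV on the new format = 2·arctan(18.66 / (2 × 329.4090)) = 2·arctan(0.02832) ≈ 3.2448°.

3.24°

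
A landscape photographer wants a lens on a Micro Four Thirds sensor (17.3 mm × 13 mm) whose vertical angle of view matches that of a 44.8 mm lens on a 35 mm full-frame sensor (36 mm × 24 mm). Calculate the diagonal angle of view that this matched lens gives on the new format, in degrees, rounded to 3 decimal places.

48.062°

Equal vertical AOV ⇒ f₂ = f₁ · 13/24 = 44.8 × 0.54167 ≈ 24.2667 mm.
Sensor diagonal = √(17.3² + 13²) = √468.2900 ≈ 21.6400 mm.
Diagonal AOV on the new format = 2·arctan(21.6400 / (2 × 24.2667)) = 2·arctan(0.44588) ≈ 48.0622°.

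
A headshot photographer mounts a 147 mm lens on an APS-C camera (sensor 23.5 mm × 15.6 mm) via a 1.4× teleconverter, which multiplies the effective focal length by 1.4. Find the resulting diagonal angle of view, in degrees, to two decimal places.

Effective focal length f = 147 × 1.4 = 205.8 mm.
Sensor diagonal = √(23.5² + 15.6²) = √795.6100 ≈ 28.2066 mm.
α = 2·arctan(28.207 / (2 × 205.8)) = 2·arctan(0.06853) ≈ 7.8406°.

7.84°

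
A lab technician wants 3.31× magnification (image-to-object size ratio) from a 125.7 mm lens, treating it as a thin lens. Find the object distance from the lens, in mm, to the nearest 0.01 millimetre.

163.68 mm

With m = dᵢ/dₒ and 1/f = 1/dₒ + 1/dᵢ, substituting dᵢ = m·dₒ gives 1/f = (1 + 1/m)/dₒ, hence dₒ = f·(1 + 1/m).
dₒ = 125.7 × (1 + 1/3.31) = 125.7 × 1.30211 ≈ 163.676 mm.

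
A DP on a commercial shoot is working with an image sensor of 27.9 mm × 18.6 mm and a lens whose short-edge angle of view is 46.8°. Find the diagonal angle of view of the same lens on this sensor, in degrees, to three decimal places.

75.918°

From the short-edge AOV: f = 18.6 / (2·tan(23.4°)) = 18.6 / 0.86548 ≈ 21.4910 mm.
Sensor diagonal = √(27.9² + 18.6²) = √1124.3700 ≈ 33.5316 mm.
Diagonal AOV = 2·arctan(33.5316 / (2 × 21.4910)) = 2·arctan(0.78013) ≈ 75.9178°.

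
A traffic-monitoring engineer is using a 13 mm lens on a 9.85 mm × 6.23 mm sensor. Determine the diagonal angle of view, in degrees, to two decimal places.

Sensor diagonal = √(9.85² + 6.23²) = √135.8354 ≈ 11.6548 mm.
Angle of view α = 2·arctan(d/2f) with d = 11.6548 mm and f = 13 mm.
d/2f = 0.44826; arctan(0.44826) ≈ 24.1449°, so α ≈ 48.2899°.

48.29°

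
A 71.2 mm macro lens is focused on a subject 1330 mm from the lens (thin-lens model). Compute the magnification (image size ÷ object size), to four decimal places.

0.0566×

Thin lens: 1/f = 1/dₒ + 1/dᵢ → 1/dᵢ = 1/71.2 − 1/1330 = 0.0132931 mm⁻¹, so dᵢ ≈ 75.2272 mm.
Magnification m = dᵢ/dₒ = 75.2272/1330 ≈ 0.05656.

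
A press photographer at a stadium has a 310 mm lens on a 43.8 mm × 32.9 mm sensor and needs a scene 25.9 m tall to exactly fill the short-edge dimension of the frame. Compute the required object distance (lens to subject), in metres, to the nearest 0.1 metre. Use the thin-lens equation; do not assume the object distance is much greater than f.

244.4 m

W: 25.9 m = 25900 mm.
Magnification m = h/W = dᵢ/dₒ; combined with 1/f = 1/dₒ + 1/dᵢ this gives dₒ = f·(1 + W/h).
dₒ = 310 mm × (1 + 25900/32.9) = 310 × 788.2340 ≈ 244352.553 mm = 244.353 m.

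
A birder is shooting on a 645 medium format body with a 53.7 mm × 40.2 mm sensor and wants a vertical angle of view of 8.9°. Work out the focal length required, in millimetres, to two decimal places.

From α = 2·arctan(h/2f) we get f = h / (2·tan(α/2)).
With h = 40.2 mm and α/2 = 4.45°, tan(α/2) ≈ 0.07782, so f ≈ 40.2 / 0.15565 ≈ 258.2761 mm.

258.28 mm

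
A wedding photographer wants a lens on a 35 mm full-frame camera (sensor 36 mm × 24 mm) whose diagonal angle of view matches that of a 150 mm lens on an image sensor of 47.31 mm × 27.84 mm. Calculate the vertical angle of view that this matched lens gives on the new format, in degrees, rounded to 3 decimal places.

Sensor diagonal = √(47.31² + 27.84²) = √3013.3017 ≈ 54.8935 mm.
Sensor diagonal = √(36² + 24²) = √1872.0000 ≈ 43.2666 mm.
Equal diagonal AOV ⇒ f₂ = f₁ · 43.2666/54.8935 = 150 × 0.78819 ≈ 118.2287 mm.
Vertical AOV on the new format = 2·arctan(24 / (2 × 118.2287)) = 2·arctan(0.10150) ≈ 11.5911°.

11.591°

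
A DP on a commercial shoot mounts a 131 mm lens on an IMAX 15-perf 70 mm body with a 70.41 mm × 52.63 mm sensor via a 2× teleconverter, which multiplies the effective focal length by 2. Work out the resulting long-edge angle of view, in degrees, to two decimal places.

Effective focal length f = 131 × 2 = 262 mm.
α = 2·arctan(70.41 / (2 × 262)) = 2·arctan(0.13437) ≈ 15.3060°.

15.31°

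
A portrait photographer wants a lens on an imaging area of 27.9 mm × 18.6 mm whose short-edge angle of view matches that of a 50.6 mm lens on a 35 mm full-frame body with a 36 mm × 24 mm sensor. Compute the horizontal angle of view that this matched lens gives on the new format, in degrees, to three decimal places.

39.164°

Equal short-edge AOV ⇒ f₂ = f₁ · 18.6/24 = 50.6 × 0.77500 ≈ 39.2150 mm.
Horizontal AOV on the new format = 2·arctan(27.9 / (2 × 39.2150)) = 2·arctan(0.35573) ≈ 39.1641°.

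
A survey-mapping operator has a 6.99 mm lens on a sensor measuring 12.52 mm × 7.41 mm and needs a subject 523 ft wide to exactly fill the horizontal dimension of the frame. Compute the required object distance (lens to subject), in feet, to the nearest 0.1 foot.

292.0 ft

W: 523 ft × 304.8 mm/ft = 159410.39 mm.
Magnification m = w/W = dᵢ/dₒ; combined with 1/f = 1/dₒ + 1/dᵢ this gives dₒ = f·(1 + W/w).
dₒ = 6.99 mm × (1 + 159410/12.52) = 6.99 × 12733.4597 ≈ 89006.883 mm = 89006.883/304.8 ft = 292.017 ft.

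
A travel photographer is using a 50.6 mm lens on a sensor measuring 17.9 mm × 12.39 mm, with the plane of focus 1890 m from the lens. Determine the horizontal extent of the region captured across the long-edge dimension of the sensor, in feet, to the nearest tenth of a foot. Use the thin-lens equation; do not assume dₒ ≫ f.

2193.5 ft

dₒ: 1890 m = 1.89e+06 mm.
Similar triangles through the lens centre give W/dₒ = w/dᵢ; with 1/f = 1/dₒ + 1/dᵢ this gives W = w·(dₒ − f)/f.
W = 17.9 mm × (1.89e+06 − 50.6) / 50.6 = 17.9 × 37350.7787 ≈ 668578.938 mm = 668578.938/304.8 ft = 2193.5 ft.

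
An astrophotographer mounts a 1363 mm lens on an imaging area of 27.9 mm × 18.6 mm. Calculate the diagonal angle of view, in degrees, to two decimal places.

1.41°

Sensor diagonal = √(27.9² + 18.6²) = √1124.3700 ≈ 33.5316 mm.
Angle of view α = 2·arctan(d/2f) with d = 33.5316 mm and f = 1363 mm.
d/2f = 0.01230; arctan(0.01230) ≈ 0.7047°, so α ≈ 1.4095°.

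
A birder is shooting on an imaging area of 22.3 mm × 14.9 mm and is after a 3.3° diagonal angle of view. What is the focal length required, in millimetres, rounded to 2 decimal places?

Sensor diagonal = √(22.3² + 14.9²) = √719.3000 ≈ 26.8198 mm.
From α = 2·arctan(d/2f) we get f = d / (2·tan(α/2)).
With d = 26.8198 mm and α/2 = 1.65°, tan(α/2) ≈ 0.02881, so f ≈ 26.8198 / 0.05761 ≈ 465.5257 mm.

465.53 mm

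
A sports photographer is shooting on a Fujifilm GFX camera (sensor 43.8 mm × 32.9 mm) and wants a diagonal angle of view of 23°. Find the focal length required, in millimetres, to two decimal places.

134.63 mm

Sensor diagonal = √(43.8² + 32.9²) = √3000.8500 ≈ 54.7800 mm.
From α = 2·arctan(d/2f) we get f = d / (2·tan(α/2)).
With d = 54.7800 mm and α/2 = 11.5°, tan(α/2) ≈ 0.20345, so f ≈ 54.7800 / 0.40690 ≈ 134.6262 mm.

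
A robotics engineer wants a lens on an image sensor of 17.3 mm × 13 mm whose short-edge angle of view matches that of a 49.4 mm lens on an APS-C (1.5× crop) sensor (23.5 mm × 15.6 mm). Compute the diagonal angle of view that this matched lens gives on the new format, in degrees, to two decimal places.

Equal short-edge AOV ⇒ f₂ = f₁ · 13/15.6 = 49.4 × 0.83333 ≈ 41.1667 mm.
Sensor diagonal = √(17.3² + 13²) = √468.2900 ≈ 21.6400 mm.
Diagonal AOV on the new format = 2·arctan(21.6400 / (2 × 41.1667)) = 2·arctan(0.26283) ≈ 29.4524°.

29.45°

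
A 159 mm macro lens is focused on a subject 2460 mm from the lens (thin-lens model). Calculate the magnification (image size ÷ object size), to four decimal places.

Thin lens: 1/f = 1/dₒ + 1/dᵢ → 1/dᵢ = 1/159 − 1/2460 = 0.0058828 mm⁻¹, so dᵢ ≈ 169.9870 mm.
Magnification m = dᵢ/dₒ = 169.9870/2460 ≈ 0.06910.

0.0691×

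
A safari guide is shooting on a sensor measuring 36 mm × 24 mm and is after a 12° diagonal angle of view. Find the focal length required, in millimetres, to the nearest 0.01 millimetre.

205.83 mm

Sensor diagonal = √(36² + 24²) = √1872.0000 ≈ 43.2666 mm.
From α = 2·arctan(d/2f) we get f = d / (2·tan(α/2)).
With d = 43.2666 mm and α/2 = 6°, tan(α/2) ≈ 0.10510, so f ≈ 43.2666 / 0.21021 ≈ 205.8272 mm.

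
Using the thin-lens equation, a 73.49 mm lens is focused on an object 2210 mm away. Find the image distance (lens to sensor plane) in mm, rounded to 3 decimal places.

76.018 mm

1/dᵢ = 1/f − 1/dₒ = 1/73.49 − 1/2210 = 0.0131548 mm⁻¹.
dᵢ = 1/0.0131548 ≈ 76.0179 mm.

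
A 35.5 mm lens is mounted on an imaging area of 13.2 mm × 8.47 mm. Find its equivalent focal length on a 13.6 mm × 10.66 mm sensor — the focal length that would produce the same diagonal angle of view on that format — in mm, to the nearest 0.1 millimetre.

Sensor diagonal = √(13.2² + 8.47²) = √245.9809 ≈ 15.6838 mm.
Sensor diagonal = √(13.6² + 10.66²) = √298.5956 ≈ 17.2799 mm.
Equal angle of view means equal diagonal/f ratio, so f₂ = f₁ · (diagonal₂/diagonal₁) = 35.5 × 17.2799/15.6838.
f₂ = 35.5 × 1.10177 ≈ 39.113 mm.

39.1 mm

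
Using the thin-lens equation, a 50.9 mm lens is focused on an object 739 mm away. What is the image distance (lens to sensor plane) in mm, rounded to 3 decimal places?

54.665 mm

1/dᵢ = 1/f − 1/dₒ = 1/50.9 − 1/739 = 0.0182932 mm⁻¹.
dᵢ = 1/0.0182932 ≈ 54.6652 mm.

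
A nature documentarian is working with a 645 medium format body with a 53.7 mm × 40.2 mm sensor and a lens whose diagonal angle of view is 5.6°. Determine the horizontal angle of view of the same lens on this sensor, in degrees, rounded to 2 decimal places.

Sensor diagonal = √(53.7² + 40.2²) = √4499.7300 ≈ 67.0800 mm.
From the diagonal AOV: f = 67.0800 / (2·tan(2.8°)) = 67.0800 / 0.09782 ≈ 685.7754 mm.
Horizontal AOV = 2·arctan(53.7 / (2 × 685.7754)) = 2·arctan(0.03915) ≈ 4.4843°.

4.48°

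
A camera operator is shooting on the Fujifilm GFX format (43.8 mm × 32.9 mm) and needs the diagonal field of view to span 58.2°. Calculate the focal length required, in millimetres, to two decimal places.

Sensor diagonal = √(43.8² + 32.9²) = √3000.8500 ≈ 54.7800 mm.
From α = 2·arctan(d/2f) we get f = d / (2·tan(α/2)).
With d = 54.7800 mm and α/2 = 29.1°, tan(α/2) ≈ 0.55659, so f ≈ 54.7800 / 1.11319 ≈ 49.2101 mm.

49.21 mm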